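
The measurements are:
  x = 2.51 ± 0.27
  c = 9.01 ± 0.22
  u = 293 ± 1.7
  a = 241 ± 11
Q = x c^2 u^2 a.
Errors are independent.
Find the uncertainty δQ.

5.36e+08

Relative error in a monomial: (δQ/Q)² = Σ (nᵢ · δxᵢ/xᵢ)².
  (1·δx/x)² = (1×0.108)² = 0.0116;  (2·δc/c)² = (2×0.0244)² = 0.00238;  (2·δu/u)² = (2×0.00580)² = 0.000135;  (1·δa/a)² = (1×0.0456)² = 0.00208
δQ/Q = √(0.0162) = 0.127
Q = 4.22e+09, so δQ = 0.127 × 4.22e+09 = 5.36e+08.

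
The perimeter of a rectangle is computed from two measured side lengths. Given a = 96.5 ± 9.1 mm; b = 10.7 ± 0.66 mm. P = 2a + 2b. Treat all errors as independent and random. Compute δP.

18.2 mm

Absolute uncertainties add in quadrature for a linear combination:
  (2·δa)² = 331;  (2·δb)² = 1.74
δP = √(333) = 18.2 mm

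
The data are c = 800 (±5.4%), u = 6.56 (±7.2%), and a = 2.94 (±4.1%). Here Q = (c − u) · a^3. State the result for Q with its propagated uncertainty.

Let w = c − u = 793. δw = √(δc² + δu²) = √(1870 + 0.223) = 43.2, so δw/w = 0.0544.
Q is then a monomial in w, a:
δQ/Q = √((δw/w)² + (3·δa/a)²) = √(0.00296 + 0.0151) = 0.135
Q = 20200, so δQ = 0.135 × 20200 = 2710.

20200 ± 2710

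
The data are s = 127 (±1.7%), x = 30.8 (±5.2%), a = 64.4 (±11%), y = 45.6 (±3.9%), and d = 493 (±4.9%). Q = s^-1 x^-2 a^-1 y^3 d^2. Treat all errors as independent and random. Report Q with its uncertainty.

2970 ± 640

Relative error in a monomial: (δQ/Q)² = Σ (nᵢ · δxᵢ/xᵢ)².
  (-1·δs/s)² = (-1×0.0170)² = 0.000289;  (-2·δx/x)² = (-2×0.0520)² = 0.0108;  (-1·δa/a)² = (-1×0.110)² = 0.0121;  (3·δy/y)² = (3×0.0390)² = 0.0137;  (2·δd/d)² = (2×0.0490)² = 0.00960
δQ/Q = √(0.0465) = 0.216
Q = 2970, so δQ = 0.216 × 2970 = 640.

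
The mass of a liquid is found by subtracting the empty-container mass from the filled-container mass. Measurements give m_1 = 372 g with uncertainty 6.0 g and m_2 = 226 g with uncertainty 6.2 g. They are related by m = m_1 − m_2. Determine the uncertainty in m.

Sums and differences: (δm)² = Σ (cᵢ δxᵢ)².
  (δm_1)² = 36.0;  (δm_2)² = 38.4
δm = √(74.4) = 8.63 g

8.63 g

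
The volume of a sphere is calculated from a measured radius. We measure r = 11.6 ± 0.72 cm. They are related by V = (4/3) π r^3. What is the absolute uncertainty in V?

1220 cm^3

For a monomial V ∝ r^3, fractional errors add in quadrature:
  (3·δr/r)² = (3×0.0621)² = 0.0347
δV/V = √(0.0347) = 0.186
V = 6540 cm^3, so δV = 0.186 × 6540 = 1220 cm^3.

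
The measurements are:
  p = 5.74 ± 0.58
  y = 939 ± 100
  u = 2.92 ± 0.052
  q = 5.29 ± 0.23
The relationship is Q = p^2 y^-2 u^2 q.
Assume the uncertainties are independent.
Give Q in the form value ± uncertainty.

0.00169 ± 0.000504

Products/powers → add relative errors in quadrature, weighted by exponent:
  (2·δp/p)² = (2×0.101)² = 0.0408;  (-2·δy/y)² = (-2×0.106)² = 0.0454;  (2·δu/u)² = (2×0.0178)² = 0.00127;  (1·δq/q)² = (1×0.0435)² = 0.00189
δQ/Q = √(0.0894) = 0.299
Q = 0.00169, so δQ = 0.299 × 0.00169 = 0.000504.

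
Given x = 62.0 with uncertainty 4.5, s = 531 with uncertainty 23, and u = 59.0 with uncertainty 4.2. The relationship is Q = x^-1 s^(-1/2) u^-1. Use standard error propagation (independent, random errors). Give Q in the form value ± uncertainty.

(1.19 ± 0.123) × 10^-5

Each factor contributes (exponent × relative error)² to (δQ/Q)²:
  (-1·δx/x)² = (-1×0.0726)² = 0.00527;  (−½·δs/s)² = (-0.5×0.0433)² = 0.000469;  (-1·δu/u)² = (-1×0.0712)² = 0.00507
δQ/Q = √(0.0108) = 0.104
Q = 1.19e-05, so δQ = 0.104 × 1.19e-05 = 1.23e-06.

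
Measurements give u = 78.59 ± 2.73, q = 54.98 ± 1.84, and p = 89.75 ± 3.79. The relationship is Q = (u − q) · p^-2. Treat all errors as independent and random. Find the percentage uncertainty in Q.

16.3%

Let w = u − q = 23.61. δw = √(δu² + δq²) = √(7.45 + 3.39) = 3.29, so δw/w = 0.139.
Q is then a monomial in w, p:
δQ/Q = √((δw/w)² + (-2·δp/p)²) = √(0.0194 + 0.00713) = 0.163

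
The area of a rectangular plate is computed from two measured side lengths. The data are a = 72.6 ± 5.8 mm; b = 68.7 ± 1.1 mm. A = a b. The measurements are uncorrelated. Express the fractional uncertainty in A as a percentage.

Each factor contributes (exponent × relative error)² to (δA/A)²:
  (1·δa/a)² = (1×0.0799)² = 0.00638;  (1·δb/b)² = (1×0.0160)² = 0.000256
δA/A = √(0.00664) = 0.0815

8.15%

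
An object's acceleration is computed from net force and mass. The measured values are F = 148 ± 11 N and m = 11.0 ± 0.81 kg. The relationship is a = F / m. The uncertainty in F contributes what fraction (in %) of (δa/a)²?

50.5%

(δa/a)² = (1·δF/F)² + (-1·δm/m)²
  F term: (1×0.0743)² = 0.00552
  m term: (-1×0.0736)² = 0.00542
Total = 0.0109. Share from F = 0.00552/0.0109 = 0.505.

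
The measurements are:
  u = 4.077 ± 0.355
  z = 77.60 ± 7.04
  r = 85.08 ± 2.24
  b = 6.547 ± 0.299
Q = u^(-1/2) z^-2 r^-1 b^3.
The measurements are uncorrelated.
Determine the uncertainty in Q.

6.32e-05

For a monomial Q ∝ u^(-1/2), z^-2, r^-1, b^3, fractional errors add in quadrature:
  (−½·δu/u)² = (-0.5×0.0871)² = 0.00190;  (-2·δz/z)² = (-2×0.0907)² = 0.0329;  (-1·δr/r)² = (-1×0.0263)² = 0.000693;  (3·δb/b)² = (3×0.0457)² = 0.0188
δQ/Q = √(0.0543) = 0.233
Q = 0.0002713, so δQ = 0.233 × 0.0002713 = 6.32e-05.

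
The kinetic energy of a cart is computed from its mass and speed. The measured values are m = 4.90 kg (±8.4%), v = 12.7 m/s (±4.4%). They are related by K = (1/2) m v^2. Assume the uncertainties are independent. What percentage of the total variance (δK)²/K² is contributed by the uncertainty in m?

(δK/K)² = (1·δm/m)² + (2·δv/v)²
  m term: (1×0.0840)² = 0.00706
  v term: (2×0.0440)² = 0.00774
Total = 0.0148. Share from m = 0.00706/0.0148 = 0.477.

47.7%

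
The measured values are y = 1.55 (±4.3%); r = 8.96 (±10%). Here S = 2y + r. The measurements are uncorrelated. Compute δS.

S is a linear combination, so absolute uncertainties add in quadrature:
  (2·δy)² = 0.0178;  (δr)² = 0.803
δS = √(0.821) = 0.906

0.906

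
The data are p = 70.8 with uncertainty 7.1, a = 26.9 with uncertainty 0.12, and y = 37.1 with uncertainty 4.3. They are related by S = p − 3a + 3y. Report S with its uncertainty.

Each term contributes (cᵢ δxᵢ)² to (δS)²:
  (δp)² = 50.4;  (3·δa)² = 0.130;  (3·δy)² = 166
δS = √(217) = 14.7
S = 101.

101 ± 14.7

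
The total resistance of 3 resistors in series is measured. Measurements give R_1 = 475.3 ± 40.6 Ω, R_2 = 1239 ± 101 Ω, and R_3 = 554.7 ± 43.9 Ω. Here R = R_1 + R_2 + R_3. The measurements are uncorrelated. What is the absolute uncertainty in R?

117 Ω

R is a linear combination, so absolute uncertainties add in quadrature:
  (δR_1)² = 1650;  (δR_2)² = 10200;  (δR_3)² = 1930
δR = √(13800) = 117 Ω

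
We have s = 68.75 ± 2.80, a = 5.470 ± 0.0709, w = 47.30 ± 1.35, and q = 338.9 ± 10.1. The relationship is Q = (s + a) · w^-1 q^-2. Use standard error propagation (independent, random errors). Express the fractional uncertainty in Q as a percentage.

7.61%

Let u = s + a = 74.22. δu = √(δs² + δa²) = √(7.84 + 0.00503) = 2.80, so δu/u = 0.0377.
Q is then a monomial in u, w, q:
δQ/Q = √((δu/u)² + (-1·δw/w)² + (-2·δq/q)²) = √(0.00142 + 0.000815 + 0.00355) = 0.0761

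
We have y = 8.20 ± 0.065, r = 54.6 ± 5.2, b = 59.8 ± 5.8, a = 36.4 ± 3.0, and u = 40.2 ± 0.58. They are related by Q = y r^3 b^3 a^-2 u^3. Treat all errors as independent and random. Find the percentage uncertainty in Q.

44.2%

Products/powers → add relative errors in quadrature, weighted by exponent:
  (1·δy/y)² = (1×0.00793)² = 6.28e-05;  (3·δr/r)² = (3×0.0952)² = 0.0816;  (3·δb/b)² = (3×0.0970)² = 0.0847;  (-2·δa/a)² = (-2×0.0824)² = 0.0272;  (3·δu/u)² = (3×0.0144)² = 0.00187
δQ/Q = √(0.195) = 0.442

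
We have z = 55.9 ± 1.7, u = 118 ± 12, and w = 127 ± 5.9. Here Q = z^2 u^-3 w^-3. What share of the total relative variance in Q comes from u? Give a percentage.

(δQ/Q)² = (2·δz/z)² + (-3·δu/u)² + (-3·δw/w)²
  z term: (2×0.0304)² = 0.00370
  u term: (-3×0.102)² = 0.0931
  w term: (-3×0.0465)² = 0.0194
Total = 0.116. Share from u = 0.0931/0.116 = 0.801.

80.1%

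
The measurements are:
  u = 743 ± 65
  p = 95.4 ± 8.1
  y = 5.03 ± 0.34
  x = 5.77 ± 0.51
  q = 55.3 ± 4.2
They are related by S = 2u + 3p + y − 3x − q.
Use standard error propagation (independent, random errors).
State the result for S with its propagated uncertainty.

For a sum/difference, combine absolute errors in quadrature:
  (2·δu)² = 16900;  (3·δp)² = 590;  (δy)² = 0.116;  (3·δx)² = 2.34;  (δq)² = 17.6
δS = √(17500) = 132
S = 1700.

1700 ± 132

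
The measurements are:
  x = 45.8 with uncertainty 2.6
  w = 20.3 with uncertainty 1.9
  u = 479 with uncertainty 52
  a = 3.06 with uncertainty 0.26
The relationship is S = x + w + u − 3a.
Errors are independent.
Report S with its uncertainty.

S is a linear combination, so absolute uncertainties add in quadrature:
  (δx)² = 6.76;  (δw)² = 3.61;  (δu)² = 2700;  (3·δa)² = 0.608
δS = √(2710) = 52.1
S = 536.

536 ± 52.1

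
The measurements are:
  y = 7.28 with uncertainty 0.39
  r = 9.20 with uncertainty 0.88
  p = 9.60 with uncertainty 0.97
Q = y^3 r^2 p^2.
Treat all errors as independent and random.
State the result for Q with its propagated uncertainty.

Since Q is a product/quotient, work with relative uncertainties:
  (3·δy/y)² = (3×0.0536)² = 0.0258;  (2·δr/r)² = (2×0.0957)² = 0.0366;  (2·δp/p)² = (2×0.101)² = 0.0408
δQ/Q = √(0.103) = 0.321
Q = 3.01e+06, so δQ = 0.321 × 3.01e+06 = 9.67e+05.

(3.01 ± 0.967) × 10^6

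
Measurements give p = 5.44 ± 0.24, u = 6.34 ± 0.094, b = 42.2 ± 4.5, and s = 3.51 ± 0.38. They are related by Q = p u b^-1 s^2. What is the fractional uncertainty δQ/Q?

Q is a product of powers, so relative uncertainties combine in quadrature:
  (1·δp/p)² = (1×0.0441)² = 0.00195;  (1·δu/u)² = (1×0.0148)² = 0.000220;  (-1·δb/b)² = (-1×0.107)² = 0.0114;  (2·δs/s)² = (2×0.108)² = 0.0469
δQ/Q = √(0.0604) = 0.246

0.246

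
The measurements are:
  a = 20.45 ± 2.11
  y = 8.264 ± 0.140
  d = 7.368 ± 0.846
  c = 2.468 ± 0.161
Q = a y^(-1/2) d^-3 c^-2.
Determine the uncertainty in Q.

Each factor contributes (exponent × relative error)² to (δQ/Q)²:
  (1·δa/a)² = (1×0.103)² = 0.0106;  (−½·δy/y)² = (-0.5×0.0169)² = 7.17e-05;  (-3·δd/d)² = (-3×0.115)² = 0.119;  (-2·δc/c)² = (-2×0.0652)² = 0.0170
δQ/Q = √(0.146) = 0.383
Q = 0.002920, so δQ = 0.383 × 0.002920 = 0.00112.

0.00112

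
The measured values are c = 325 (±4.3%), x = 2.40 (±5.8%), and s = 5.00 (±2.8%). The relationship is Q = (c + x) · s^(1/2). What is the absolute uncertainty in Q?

Let u = c + x = 327. δu = √(δc² + δx²) = √(195 + 0.0194) = 14.0, so δu/u = 0.0427.
Q is then a monomial in u, s:
δQ/Q = √((δu/u)² + (½·δs/s)²) = √(0.00182 + 0.000196) = 0.0449
Q = 732, so δQ = 0.0449 × 732 = 32.9.

32.9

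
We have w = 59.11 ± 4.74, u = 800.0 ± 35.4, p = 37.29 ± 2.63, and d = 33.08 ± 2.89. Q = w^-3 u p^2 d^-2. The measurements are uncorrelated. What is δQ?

0.00163

Products/powers → add relative errors in quadrature, weighted by exponent:
  (-3·δw/w)² = (-3×0.0802)² = 0.0579;  (1·δu/u)² = (1×0.0442)² = 0.00196;  (2·δp/p)² = (2×0.0705)² = 0.0199;  (-2·δd/d)² = (-2×0.0874)² = 0.0305
δQ/Q = √(0.110) = 0.332
Q = 0.004922, so δQ = 0.332 × 0.004922 = 0.00163.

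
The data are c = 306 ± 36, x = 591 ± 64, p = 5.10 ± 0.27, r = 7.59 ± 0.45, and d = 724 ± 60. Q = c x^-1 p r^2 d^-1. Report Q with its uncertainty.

Q is a product of powers, so relative uncertainties combine in quadrature:
  (1·δc/c)² = (1×0.118)² = 0.0138;  (-1·δx/x)² = (-1×0.108)² = 0.0117;  (1·δp/p)² = (1×0.0529)² = 0.00280;  (2·δr/r)² = (2×0.0593)² = 0.0141;  (-1·δd/d)² = (-1×0.0829)² = 0.00687
δQ/Q = √(0.0493) = 0.222
Q = 0.210, so δQ = 0.222 × 0.210 = 0.0467.

0.210 ± 0.0467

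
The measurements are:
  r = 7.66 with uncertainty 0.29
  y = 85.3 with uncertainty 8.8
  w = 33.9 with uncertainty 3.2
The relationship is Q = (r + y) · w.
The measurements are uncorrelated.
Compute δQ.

421

Let u = r + y = 93.0. δu = √(δr² + δy²) = √(0.0841 + 77.4) = 8.80, so δu/u = 0.0947.
Q is then a monomial in u, w:
δQ/Q = √((δu/u)² + (1·δw/w)²) = √(0.00897 + 0.00891) = 0.134
Q = 3150, so δQ = 0.134 × 3150 = 421.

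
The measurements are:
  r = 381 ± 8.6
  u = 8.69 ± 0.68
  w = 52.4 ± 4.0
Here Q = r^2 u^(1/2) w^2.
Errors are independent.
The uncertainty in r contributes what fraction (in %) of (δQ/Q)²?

(δQ/Q)² = (2·δr/r)² + (½·δu/u)² + (2·δw/w)²
  r term: (2×0.0226)² = 0.00204
  u term: (0.5×0.0783)² = 0.00153
  w term: (2×0.0763)² = 0.0233
Total = 0.0269. Share from r = 0.00204/0.0269 = 0.0758.

7.58%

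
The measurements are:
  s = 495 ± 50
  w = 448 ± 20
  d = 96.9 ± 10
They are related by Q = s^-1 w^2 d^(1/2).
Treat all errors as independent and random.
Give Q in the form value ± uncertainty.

Since Q is a product/quotient, work with relative uncertainties:
  (-1·δs/s)² = (-1×0.101)² = 0.0102;  (2·δw/w)² = (2×0.0446)² = 0.00797;  (½·δd/d)² = (0.5×0.103)² = 0.00266
δQ/Q = √(0.0208) = 0.144
Q = 3990, so δQ = 0.144 × 3990 = 576.

3990 ± 576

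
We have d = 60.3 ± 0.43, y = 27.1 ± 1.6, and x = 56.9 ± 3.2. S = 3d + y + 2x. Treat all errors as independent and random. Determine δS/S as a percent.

Sums and differences: (δS)² = Σ (cᵢ δxᵢ)².
  (3·δd)² = 1.66;  (δy)² = 2.56;  (2·δx)² = 41.0
δS = √(45.2) = 6.72
S = 322, so δS/S = 6.72/322 = 0.0209.

2.09%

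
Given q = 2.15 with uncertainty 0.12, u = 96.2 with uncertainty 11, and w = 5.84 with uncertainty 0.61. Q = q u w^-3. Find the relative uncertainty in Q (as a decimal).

0.338

Relative error in a monomial: (δQ/Q)² = Σ (nᵢ · δxᵢ/xᵢ)².
  (1·δq/q)² = (1×0.0558)² = 0.00312;  (1·δu/u)² = (1×0.114)² = 0.0131;  (-3·δw/w)² = (-3×0.104)² = 0.0982
δQ/Q = √(0.114) = 0.338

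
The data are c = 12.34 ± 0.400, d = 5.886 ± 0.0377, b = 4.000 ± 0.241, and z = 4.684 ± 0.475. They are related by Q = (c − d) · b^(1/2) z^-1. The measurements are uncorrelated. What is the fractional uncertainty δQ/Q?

Let u = c − d = 6.454. δu = √(δc² + δd²) = √(0.160 + 0.00142) = 0.402, so δu/u = 0.0623.
Q is then a monomial in u, b, z:
δQ/Q = √((δu/u)² + (½·δb/b)² + (-1·δz/z)²) = √(0.00388 + 0.000908 + 0.0103) = 0.123

0.123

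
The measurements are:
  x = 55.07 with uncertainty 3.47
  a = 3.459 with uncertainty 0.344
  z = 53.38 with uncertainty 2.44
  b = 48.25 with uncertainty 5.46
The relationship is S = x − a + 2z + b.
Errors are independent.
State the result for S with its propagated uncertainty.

206.6 ± 8.11

Absolute uncertainties add in quadrature for a linear combination:
  (δx)² = 12.0;  (δa)² = 0.118;  (2·δz)² = 23.8;  (δb)² = 29.8
δS = √(65.8) = 8.11
S = 206.6.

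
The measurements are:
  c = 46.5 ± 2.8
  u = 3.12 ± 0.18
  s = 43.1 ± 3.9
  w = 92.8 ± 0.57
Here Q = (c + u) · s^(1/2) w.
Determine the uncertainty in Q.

Let h = c + u = 49.6. δh = √(δc² + δu²) = √(7.84 + 0.0324) = 2.81, so δh/h = 0.0565.
Q is then a monomial in h, s, w:
δQ/Q = √((δh/h)² + (½·δs/s)² + (1·δw/w)²) = √(0.00320 + 0.00205 + 3.77e-05) = 0.0727
Q = 30200, so δQ = 0.0727 × 30200 = 2200.

2200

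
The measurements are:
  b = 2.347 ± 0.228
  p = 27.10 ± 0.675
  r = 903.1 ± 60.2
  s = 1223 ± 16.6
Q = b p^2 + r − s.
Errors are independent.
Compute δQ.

198

Let w = b·p^2 = 1724. δw/w = √((1·δb/b)² + (2·δp/p)²) = √(0.00944 + 0.00248) = 0.109, so δw = 188.
Q = w + r − s: δQ = √(δw² + δr² + δs²) = √(35400 + 3620 + 276) = 198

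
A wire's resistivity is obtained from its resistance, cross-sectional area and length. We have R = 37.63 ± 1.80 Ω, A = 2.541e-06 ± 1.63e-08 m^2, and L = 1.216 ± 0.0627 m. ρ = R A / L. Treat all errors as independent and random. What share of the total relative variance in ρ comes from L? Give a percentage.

53.3%

(δρ/ρ)² = (1·δR/R)² + (1·δA/A)² + (-1·δL/L)²
  R term: (1×0.0478)² = 0.00229
  A term: (1×0.00641)² = 4.11e-05
  L term: (-1×0.0516)² = 0.00266
Total = 0.00499. Share from L = 0.00266/0.00499 = 0.533.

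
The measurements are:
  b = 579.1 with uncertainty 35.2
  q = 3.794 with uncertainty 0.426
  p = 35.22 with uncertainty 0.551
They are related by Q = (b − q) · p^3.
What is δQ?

Let u = b − q = 575.3. δu = √(δb² + δq²) = √(1240 + 0.181) = 35.2, so δu/u = 0.0612.
Q is then a monomial in u, p:
δQ/Q = √((δu/u)² + (3·δp/p)²) = √(0.00374 + 0.00220) = 0.0771
Q = 2.513e+07, so δQ = 0.0771 × 2.513e+07 = 1.94e+06.

1.94e+06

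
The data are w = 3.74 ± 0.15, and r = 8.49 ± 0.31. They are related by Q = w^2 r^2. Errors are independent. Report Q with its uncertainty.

For a monomial Q ∝ w^2, r^2, fractional errors add in quadrature:
  (2·δw/w)² = (2×0.0401)² = 0.00643;  (2·δr/r)² = (2×0.0365)² = 0.00533
δQ/Q = √(0.0118) = 0.108
Q = 1010, so δQ = 0.108 × 1010 = 109.

1010 ± 109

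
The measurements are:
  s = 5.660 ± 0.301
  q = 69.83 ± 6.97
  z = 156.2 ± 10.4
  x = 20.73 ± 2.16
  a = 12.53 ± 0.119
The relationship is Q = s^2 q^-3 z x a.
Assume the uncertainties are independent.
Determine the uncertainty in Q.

Relative error in a monomial: (δQ/Q)² = Σ (nᵢ · δxᵢ/xᵢ)².
  (2·δs/s)² = (2×0.0532)² = 0.0113;  (-3·δq/q)² = (-3×0.0998)² = 0.0897;  (1·δz/z)² = (1×0.0666)² = 0.00443;  (1·δx/x)² = (1×0.104)² = 0.0109;  (1·δa/a)² = (1×0.00950)² = 9.02e-05
δQ/Q = √(0.116) = 0.341
Q = 3.817, so δQ = 0.341 × 3.817 = 1.30.

1.30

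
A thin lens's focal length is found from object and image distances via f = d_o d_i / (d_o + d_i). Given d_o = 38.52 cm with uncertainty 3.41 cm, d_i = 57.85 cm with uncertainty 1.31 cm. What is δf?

∂f/∂d_o = (d_i/(d_o+d_i))² = 0.360;  ∂f/∂d_i = (d_o/(d_o+d_i))² = 0.160
δf = √((∂f/∂d_o · δd_o)² + (∂f/∂d_i · δd_i)²) = √(1.51 + 0.0438) = 1.25 cm

1.25 cm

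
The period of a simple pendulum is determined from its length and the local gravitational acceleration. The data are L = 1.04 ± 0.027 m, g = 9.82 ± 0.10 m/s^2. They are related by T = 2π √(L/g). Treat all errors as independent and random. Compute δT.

0.0285 s

Products/powers → add relative errors in quadrature, weighted by exponent:
  (½·δL/L)² = (0.5×0.0260)² = 0.000169;  (−½·δg/g)² = (-0.5×0.0102)² = 2.59e-05
δT/T = √(0.000194) = 0.0139
T = 2.04 s, so δT = 0.0139 × 2.04 = 0.0285 s.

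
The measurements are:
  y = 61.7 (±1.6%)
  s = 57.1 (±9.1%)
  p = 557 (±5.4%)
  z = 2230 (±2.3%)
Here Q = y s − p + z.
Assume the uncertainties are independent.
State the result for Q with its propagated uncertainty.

Let w = y·s = 3520. δw/w = √((1·δy/y)² + (1·δs/s)²) = √(0.000256 + 0.00828) = 0.0924, so δw = 326.
Q = w − p + z: δQ = √(δw² + δp² + δz²) = √(1.06e+05 + 905 + 2630) = 331
Q = 5200.

5200 ± 331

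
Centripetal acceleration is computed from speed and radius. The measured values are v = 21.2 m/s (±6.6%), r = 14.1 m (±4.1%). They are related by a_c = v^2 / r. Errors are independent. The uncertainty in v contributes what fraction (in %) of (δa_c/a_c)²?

(δa_c/a_c)² = (2·δv/v)² + (-1·δr/r)²
  v term: (2×0.0660)² = 0.0174
  r term: (-1×0.0410)² = 0.00168
Total = 0.0191. Share from v = 0.0174/0.0191 = 0.912.

91.2%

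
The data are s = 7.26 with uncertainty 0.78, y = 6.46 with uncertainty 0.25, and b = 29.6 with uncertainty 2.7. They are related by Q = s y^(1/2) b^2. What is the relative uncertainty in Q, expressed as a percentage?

Q is a product of powers, so relative uncertainties combine in quadrature:
  (1·δs/s)² = (1×0.107)² = 0.0115;  (½·δy/y)² = (0.5×0.0387)² = 0.000374;  (2·δb/b)² = (2×0.0912)² = 0.0333
δQ/Q = √(0.0452) = 0.213

21.3%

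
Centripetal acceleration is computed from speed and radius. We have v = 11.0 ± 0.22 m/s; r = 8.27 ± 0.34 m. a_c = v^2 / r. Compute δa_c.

Each factor contributes (exponent × relative error)² to (δa_c/a_c)²:
  (2·δv/v)² = (2×0.0200)² = 0.00160;  (-1·δr/r)² = (-1×0.0411)² = 0.00169
δa_c/a_c = √(0.00329) = 0.0574
a_c = 14.6 m/s^2, so δa_c = 0.0574 × 14.6 = 0.839 m/s^2.

0.839 m/s^2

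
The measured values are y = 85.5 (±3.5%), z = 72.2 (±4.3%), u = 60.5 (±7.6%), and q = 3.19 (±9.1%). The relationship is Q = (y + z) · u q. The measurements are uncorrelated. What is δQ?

Let w = y + z = 158. δw = √(δy² + δz²) = √(8.96 + 9.64) = 4.31, so δw/w = 0.0273.
Q is then a monomial in w, u, q:
δQ/Q = √((δw/w)² + (1·δu/u)² + (1·δq/q)²) = √(0.000748 + 0.00578 + 0.00828) = 0.122
Q = 30400, so δQ = 0.122 × 30400 = 3700.

3700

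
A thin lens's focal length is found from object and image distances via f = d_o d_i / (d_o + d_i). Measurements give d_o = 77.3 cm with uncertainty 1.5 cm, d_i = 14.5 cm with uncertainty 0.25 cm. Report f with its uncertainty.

∂f/∂d_o = (d_i/(d_o+d_i))² = 0.0249;  ∂f/∂d_i = (d_o/(d_o+d_i))² = 0.709
δf = √((∂f/∂d_o · δd_o)² + (∂f/∂d_i · δd_i)²) = √(0.00140 + 0.0314) = 0.181 cm
f = 12.2 cm.

12.2 ± 0.181 cm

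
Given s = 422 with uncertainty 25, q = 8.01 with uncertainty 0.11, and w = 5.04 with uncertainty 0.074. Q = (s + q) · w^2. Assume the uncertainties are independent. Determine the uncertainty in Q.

711

Let u = s + q = 430. δu = √(δs² + δq²) = √(625 + 0.0121) = 25.0, so δu/u = 0.0581.
Q is then a monomial in u, w:
δQ/Q = √((δu/u)² + (2·δw/w)²) = √(0.00338 + 0.000862) = 0.0651
Q = 10900, so δQ = 0.0651 × 10900 = 711.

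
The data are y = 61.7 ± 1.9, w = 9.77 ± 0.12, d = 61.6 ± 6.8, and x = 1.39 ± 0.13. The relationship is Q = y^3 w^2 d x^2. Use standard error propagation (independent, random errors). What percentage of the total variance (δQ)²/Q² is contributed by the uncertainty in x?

62.1%

(δQ/Q)² = (3·δy/y)² + (2·δw/w)² + (1·δd/d)² + (2·δx/x)²
  y term: (3×0.0308)² = 0.00853
  w term: (2×0.0123)² = 0.000603
  d term: (1×0.110)² = 0.0122
  x term: (2×0.0935)² = 0.0350
Total = 0.0563. Share from x = 0.0350/0.0563 = 0.621.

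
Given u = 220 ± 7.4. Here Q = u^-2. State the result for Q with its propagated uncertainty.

Q ∝ u^-2, so δQ/Q = |-2| · δu/u = 2 × 0.0336 = 0.0673.
Q = 2.07e-05, so δQ = 0.0673 × 2.07e-05 = 1.39e-06.

(2.07 ± 0.139) × 10^-5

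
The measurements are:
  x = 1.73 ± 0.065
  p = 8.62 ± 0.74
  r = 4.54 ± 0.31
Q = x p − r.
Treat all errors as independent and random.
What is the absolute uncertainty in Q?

Let w = x·p = 14.9. δw/w = √((1·δx/x)² + (1·δp/p)²) = √(0.00141 + 0.00737) = 0.0937, so δw = 1.40.
Q = w − r: δQ = √(δw² + δr²) = √(1.95 + 0.0961) = 1.43

1.43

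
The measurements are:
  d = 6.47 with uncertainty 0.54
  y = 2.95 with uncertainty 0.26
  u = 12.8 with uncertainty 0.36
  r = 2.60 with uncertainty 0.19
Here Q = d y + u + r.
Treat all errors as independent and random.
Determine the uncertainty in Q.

2.35

Let p = d·y = 19.1. δp/p = √((1·δd/d)² + (1·δy/y)²) = √(0.00697 + 0.00777) = 0.121, so δp = 2.32.
Q = p + u + r: δQ = √(δp² + δu² + δr²) = √(5.37 + 0.130 + 0.0361) = 2.35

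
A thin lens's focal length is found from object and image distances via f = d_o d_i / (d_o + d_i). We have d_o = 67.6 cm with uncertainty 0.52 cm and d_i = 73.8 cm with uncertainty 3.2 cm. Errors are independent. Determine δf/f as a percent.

2.11%

∂f/∂d_o = (d_i/(d_o+d_i))² = 0.272;  ∂f/∂d_i = (d_o/(d_o+d_i))² = 0.229
δf = √((∂f/∂d_o · δd_o)² + (∂f/∂d_i · δd_i)²) = √(0.0201 + 0.535) = 0.745 cm
f = 35.3 cm, so δf/f = 0.745/35.3 = 0.0211.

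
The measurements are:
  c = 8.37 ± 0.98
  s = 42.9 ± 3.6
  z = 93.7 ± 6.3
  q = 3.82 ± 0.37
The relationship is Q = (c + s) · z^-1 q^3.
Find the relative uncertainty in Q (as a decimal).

0.307

Let u = c + s = 51.3. δu = √(δc² + δs²) = √(0.960 + 13.0) = 3.73, so δu/u = 0.0728.
Q is then a monomial in u, z, q:
δQ/Q = √((δu/u)² + (-1·δz/z)² + (3·δq/q)²) = √(0.00530 + 0.00452 + 0.0844) = 0.307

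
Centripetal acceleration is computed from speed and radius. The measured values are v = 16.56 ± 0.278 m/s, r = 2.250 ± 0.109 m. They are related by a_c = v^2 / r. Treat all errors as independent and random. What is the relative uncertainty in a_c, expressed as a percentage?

Products/powers → add relative errors in quadrature, weighted by exponent:
  (2·δv/v)² = (2×0.0168)² = 0.00113;  (-1·δr/r)² = (-1×0.0484)² = 0.00235
δa_c/a_c = √(0.00347) = 0.0589

5.89%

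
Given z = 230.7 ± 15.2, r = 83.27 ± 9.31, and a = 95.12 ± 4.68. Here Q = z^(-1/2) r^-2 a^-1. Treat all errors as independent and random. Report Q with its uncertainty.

(9.982 ± 2.31) × 10^-8

For a monomial Q ∝ z^(-1/2), r^-2, a^-1, fractional errors add in quadrature:
  (−½·δz/z)² = (-0.5×0.0659)² = 0.00109;  (-2·δr/r)² = (-2×0.112)² = 0.0500;  (-1·δa/a)² = (-1×0.0492)² = 0.00242
δQ/Q = √(0.0535) = 0.231
Q = 9.982e-08, so δQ = 0.231 × 9.982e-08 = 2.31e-08.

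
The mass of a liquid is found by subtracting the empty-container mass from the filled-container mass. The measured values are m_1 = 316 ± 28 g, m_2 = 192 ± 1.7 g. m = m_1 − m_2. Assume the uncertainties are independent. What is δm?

Sums and differences: (δm)² = Σ (cᵢ δxᵢ)².
  (δm_1)² = 784;  (δm_2)² = 2.89
δm = √(787) = 28.1 g

28.1 g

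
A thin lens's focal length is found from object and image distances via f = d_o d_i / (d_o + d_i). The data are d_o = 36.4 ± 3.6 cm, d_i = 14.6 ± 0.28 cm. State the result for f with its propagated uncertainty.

10.4 ± 0.328 cm

∂f/∂d_o = (d_i/(d_o+d_i))² = 0.0820;  ∂f/∂d_i = (d_o/(d_o+d_i))² = 0.509
δf = √((∂f/∂d_o · δd_o)² + (∂f/∂d_i · δd_i)²) = √(0.0870 + 0.0203) = 0.328 cm
f = 10.4 cm.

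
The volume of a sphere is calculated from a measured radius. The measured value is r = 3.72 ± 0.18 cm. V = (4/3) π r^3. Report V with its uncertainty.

216 ± 31.3 cm^3

V ∝ r^3, so δV/V = |3| · δr/r = 3 × 0.0484 = 0.145.
V = 216 cm^3, so δV = 0.145 × 216 = 31.3 cm^3.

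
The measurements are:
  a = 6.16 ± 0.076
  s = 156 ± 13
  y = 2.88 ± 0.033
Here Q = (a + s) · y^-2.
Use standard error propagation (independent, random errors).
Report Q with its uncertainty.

Let u = a + s = 162. δu = √(δa² + δs²) = √(0.00578 + 169) = 13.0, so δu/u = 0.0802.
Q is then a monomial in u, y:
δQ/Q = √((δu/u)² + (-2·δy/y)²) = √(0.00643 + 0.000525) = 0.0834
Q = 19.6, so δQ = 0.0834 × 19.6 = 1.63.

19.6 ± 1.63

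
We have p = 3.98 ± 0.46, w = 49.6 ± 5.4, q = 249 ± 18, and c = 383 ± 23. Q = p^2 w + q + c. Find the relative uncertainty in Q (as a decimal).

Let h = p^2·w = 786. δh/h = √((2·δp/p)² + (1·δw/w)²) = √(0.0534 + 0.0119) = 0.256, so δh = 201.
Q = h + q + c: δQ = √(δh² + δq² + δc²) = √(40300 + 324 + 529) = 203
Q = 1420, so δQ/Q = 203/1420 = 0.143.

0.143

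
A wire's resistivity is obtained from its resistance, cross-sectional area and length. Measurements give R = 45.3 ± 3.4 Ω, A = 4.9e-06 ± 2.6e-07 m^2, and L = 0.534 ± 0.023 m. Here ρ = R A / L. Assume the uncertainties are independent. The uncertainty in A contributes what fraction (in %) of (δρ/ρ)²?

27.3%

(δρ/ρ)² = (1·δR/R)² + (1·δA/A)² + (-1·δL/L)²
  R term: (1×0.0751)² = 0.00563
  A term: (1×0.0531)² = 0.00282
  L term: (-1×0.0431)² = 0.00186
Total = 0.0103. Share from A = 0.00282/0.0103 = 0.273.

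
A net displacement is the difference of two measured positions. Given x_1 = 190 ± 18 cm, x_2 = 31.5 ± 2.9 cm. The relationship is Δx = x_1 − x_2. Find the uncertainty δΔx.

For a sum/difference, combine absolute errors in quadrature:
  (δx_1)² = 324;  (δx_2)² = 8.41
δΔx = √(332) = 18.2 cm

18.2 cm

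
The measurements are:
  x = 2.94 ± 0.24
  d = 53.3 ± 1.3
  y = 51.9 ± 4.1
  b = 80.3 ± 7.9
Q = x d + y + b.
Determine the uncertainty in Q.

Let p = x·d = 157. δp/p = √((1·δx/x)² + (1·δd/d)²) = √(0.00666 + 0.000595) = 0.0852, so δp = 13.4.
Q = p + y + b: δQ = √(δp² + δy² + δb²) = √(178 + 16.8 + 62.4) = 16.0

16.0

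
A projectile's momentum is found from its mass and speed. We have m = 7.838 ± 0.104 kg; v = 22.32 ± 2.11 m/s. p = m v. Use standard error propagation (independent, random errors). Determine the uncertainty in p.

16.7 kg·m/s

Each factor contributes (exponent × relative error)² to (δp/p)²:
  (1·δm/m)² = (1×0.0133)² = 0.000176;  (1·δv/v)² = (1×0.0945)² = 0.00894
δp/p = √(0.00911) = 0.0955
p = 174.9 kg·m/s, so δp = 0.0955 × 174.9 = 16.7 kg·m/s.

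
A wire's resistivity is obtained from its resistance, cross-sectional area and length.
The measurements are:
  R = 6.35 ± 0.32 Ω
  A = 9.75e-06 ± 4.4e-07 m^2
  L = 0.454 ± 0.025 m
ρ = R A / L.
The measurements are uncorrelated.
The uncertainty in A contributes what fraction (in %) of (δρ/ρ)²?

26.8%

(δρ/ρ)² = (1·δR/R)² + (1·δA/A)² + (-1·δL/L)²
  R term: (1×0.0504)² = 0.00254
  A term: (1×0.0451)² = 0.00204
  L term: (-1×0.0551)² = 0.00303
Total = 0.00761. Share from A = 0.00204/0.00761 = 0.268.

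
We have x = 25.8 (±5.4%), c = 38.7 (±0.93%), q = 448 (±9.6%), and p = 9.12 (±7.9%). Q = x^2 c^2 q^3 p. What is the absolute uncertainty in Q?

2.6e+14

For a monomial Q ∝ x^2, c^2, q^3, p, fractional errors add in quadrature:
  (2·δx/x)² = (2×0.0540)² = 0.0117;  (2·δc/c)² = (2×0.00930)² = 0.000346;  (3·δq/q)² = (3×0.0960)² = 0.0829;  (1·δp/p)² = (1×0.0790)² = 0.00624
δQ/Q = √(0.101) = 0.318
Q = 8.18e+14, so δQ = 0.318 × 8.18e+14 = 2.6e+14.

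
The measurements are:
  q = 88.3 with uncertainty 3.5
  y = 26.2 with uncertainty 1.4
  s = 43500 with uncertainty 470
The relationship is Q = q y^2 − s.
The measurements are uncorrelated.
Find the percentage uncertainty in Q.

Let p = q·y^2 = 60600. δp/p = √((1·δq/q)² + (2·δy/y)²) = √(0.00157 + 0.0114) = 0.114, so δp = 6910.
Q = p − s: δQ = √(δp² + δs²) = √(4.77e+07 + 2.21e+05) = 6920
Q = 17100, so δQ/Q = 6920/17100 = 0.405.

40.5%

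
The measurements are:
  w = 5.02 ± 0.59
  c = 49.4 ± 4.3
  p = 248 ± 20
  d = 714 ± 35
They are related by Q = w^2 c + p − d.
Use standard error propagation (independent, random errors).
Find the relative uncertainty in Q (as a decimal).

0.404

Let h = w^2·c = 1240. δh/h = √((2·δw/w)² + (1·δc/c)²) = √(0.0553 + 0.00758) = 0.251, so δh = 312.
Q = h + p − d: δQ = √(δh² + δp² + δd²) = √(97400 + 400 + 1220) = 315
Q = 779, so δQ/Q = 315/779 = 0.404.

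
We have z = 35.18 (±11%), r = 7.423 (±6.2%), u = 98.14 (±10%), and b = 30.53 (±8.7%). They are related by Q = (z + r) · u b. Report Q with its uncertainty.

127600 ± 20600

Let w = z + r = 42.60. δw = √(δz² + δr²) = √(15.0 + 0.212) = 3.90, so δw/w = 0.0915.
Q is then a monomial in w, u, b:
δQ/Q = √((δw/w)² + (1·δu/u)² + (1·δb/b)²) = √(0.00837 + 0.0100 + 0.00757) = 0.161
Q = 127600, so δQ = 0.161 × 127600 = 20600.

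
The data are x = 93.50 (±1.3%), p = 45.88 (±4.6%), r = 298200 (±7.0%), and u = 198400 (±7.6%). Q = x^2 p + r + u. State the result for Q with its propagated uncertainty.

Let w = x^2·p = 401100. δw/w = √((2·δx/x)² + (1·δp/p)²) = √(0.000676 + 0.00212) = 0.0528, so δw = 21200.
Q = w + r + u: δQ = √(δw² + δr² + δu²) = √(4.49e+08 + 4.36e+08 + 2.27e+08) = 33400
Q = 897700.

897700 ± 33400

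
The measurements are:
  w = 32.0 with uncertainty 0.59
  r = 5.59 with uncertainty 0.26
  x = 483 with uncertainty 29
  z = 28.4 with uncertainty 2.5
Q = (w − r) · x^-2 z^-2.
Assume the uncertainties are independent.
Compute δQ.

Let u = w − r = 26.4. δu = √(δw² + δr²) = √(0.348 + 0.0676) = 0.645, so δu/u = 0.0244.
Q is then a monomial in u, x, z:
δQ/Q = √((δu/u)² + (-2·δx/x)² + (-2·δz/z)²) = √(0.000596 + 0.0144 + 0.0310) = 0.215
Q = 1.4e-07, so δQ = 0.215 × 1.4e-07 = 3.01e-08.

3.01e-08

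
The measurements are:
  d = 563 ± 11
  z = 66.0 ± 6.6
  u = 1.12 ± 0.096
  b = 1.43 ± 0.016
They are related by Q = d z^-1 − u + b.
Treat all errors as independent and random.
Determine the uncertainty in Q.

0.875

Let p = d·z^-1 = 8.53. δp/p = √((1·δd/d)² + (-1·δz/z)²) = √(0.000382 + 0.0100) = 0.102, so δp = 0.869.
Q = p − u + b: δQ = √(δp² + δu² + δb²) = √(0.755 + 0.00922 + 0.000256) = 0.875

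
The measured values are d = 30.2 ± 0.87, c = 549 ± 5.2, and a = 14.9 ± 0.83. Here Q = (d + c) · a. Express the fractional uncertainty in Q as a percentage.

Let u = d + c = 579. δu = √(δd² + δc²) = √(0.757 + 27.0) = 5.27, so δu/u = 0.00910.
Q is then a monomial in u, a:
δQ/Q = √((δu/u)² + (1·δa/a)²) = √(8.29e-05 + 0.00310) = 0.0564

5.64%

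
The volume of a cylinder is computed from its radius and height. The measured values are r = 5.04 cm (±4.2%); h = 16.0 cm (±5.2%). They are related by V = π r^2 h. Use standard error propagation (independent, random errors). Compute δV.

126 cm^3

Relative error in a monomial: (δV/V)² = Σ (nᵢ · δxᵢ/xᵢ)².
  (2·δr/r)² = (2×0.0420)² = 0.00706;  (1·δh/h)² = (1×0.0520)² = 0.00270
δV/V = √(0.00976) = 0.0988
V = 1280 cm^3, so δV = 0.0988 × 1280 = 126 cm^3.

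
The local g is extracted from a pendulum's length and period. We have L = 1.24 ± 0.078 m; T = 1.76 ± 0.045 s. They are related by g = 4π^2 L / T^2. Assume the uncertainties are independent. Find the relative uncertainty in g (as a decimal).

Since g is a product/quotient, work with relative uncertainties:
  (1·δL/L)² = (1×0.0629)² = 0.00396;  (-2·δT/T)² = (-2×0.0256)² = 0.00261
δg/g = √(0.00657) = 0.0811

0.0811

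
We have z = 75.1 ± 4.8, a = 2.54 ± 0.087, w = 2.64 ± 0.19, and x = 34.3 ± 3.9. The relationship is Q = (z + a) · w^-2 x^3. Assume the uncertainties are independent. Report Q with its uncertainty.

Let u = z + a = 77.6. δu = √(δz² + δa²) = √(23.0 + 0.00757) = 4.80, so δu/u = 0.0618.
Q is then a monomial in u, w, x:
δQ/Q = √((δu/u)² + (-2·δw/w)² + (3·δx/x)²) = √(0.00382 + 0.0207 + 0.116) = 0.375
Q = 4.5e+05, so δQ = 0.375 × 4.5e+05 = 1.69e+05.

(4.50 ± 1.69) × 10^5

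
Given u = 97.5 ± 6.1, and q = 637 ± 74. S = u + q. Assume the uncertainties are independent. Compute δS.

74.3

For a sum/difference, combine absolute errors in quadrature:
  (δu)² = 37.2;  (δq)² = 5480
δS = √(5510) = 74.3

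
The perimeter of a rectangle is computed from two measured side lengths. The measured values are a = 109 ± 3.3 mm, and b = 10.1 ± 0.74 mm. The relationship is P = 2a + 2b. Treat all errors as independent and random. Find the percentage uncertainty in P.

2.84%

For a sum/difference, combine absolute errors in quadrature:
  (2·δa)² = 43.6;  (2·δb)² = 2.19
δP = √(45.8) = 6.76 mm
P = 238 mm, so δP/P = 6.76/238 = 0.0284.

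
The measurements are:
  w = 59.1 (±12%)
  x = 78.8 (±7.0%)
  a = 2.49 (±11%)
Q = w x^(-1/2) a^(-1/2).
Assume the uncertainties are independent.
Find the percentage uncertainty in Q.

13.7%

For a monomial Q ∝ w, x^(-1/2), a^(-1/2), fractional errors add in quadrature:
  (1·δw/w)² = (1×0.120)² = 0.0144;  (−½·δx/x)² = (-0.5×0.0700)² = 0.00123;  (−½·δa/a)² = (-0.5×0.110)² = 0.00302
δQ/Q = √(0.0186) = 0.137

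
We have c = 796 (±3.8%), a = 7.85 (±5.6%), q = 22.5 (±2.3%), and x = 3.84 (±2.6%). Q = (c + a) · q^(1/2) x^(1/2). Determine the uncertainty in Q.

Let u = c + a = 804. δu = √(δc² + δa²) = √(915 + 0.193) = 30.3, so δu/u = 0.0376.
Q is then a monomial in u, q, x:
δQ/Q = √((δu/u)² + (½·δq/q)² + (½·δx/x)²) = √(0.00142 + 0.000132 + 0.000169) = 0.0414
Q = 7470, so δQ = 0.0414 × 7470 = 310.

310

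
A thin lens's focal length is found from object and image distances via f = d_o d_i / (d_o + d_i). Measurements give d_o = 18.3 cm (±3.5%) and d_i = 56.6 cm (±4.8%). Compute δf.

∂f/∂d_o = (d_i/(d_o+d_i))² = 0.571;  ∂f/∂d_i = (d_o/(d_o+d_i))² = 0.0597
δf = √((∂f/∂d_o · δd_o)² + (∂f/∂d_i · δd_i)²) = √(0.134 + 0.0263) = 0.400 cm

0.400 cm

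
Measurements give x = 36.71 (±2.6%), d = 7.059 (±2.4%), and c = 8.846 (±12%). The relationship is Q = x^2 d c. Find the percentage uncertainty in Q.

13.3%

Since Q is a product/quotient, work with relative uncertainties:
  (2·δx/x)² = (2×0.0260)² = 0.00270;  (1·δd/d)² = (1×0.0240)² = 0.000576;  (1·δc/c)² = (1×0.120)² = 0.0144
δQ/Q = √(0.0177) = 0.133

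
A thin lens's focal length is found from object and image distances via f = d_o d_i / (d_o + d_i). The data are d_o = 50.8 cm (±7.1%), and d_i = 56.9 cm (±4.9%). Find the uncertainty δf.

1.18 cm

∂f/∂d_o = (d_i/(d_o+d_i))² = 0.279;  ∂f/∂d_i = (d_o/(d_o+d_i))² = 0.222
δf = √((∂f/∂d_o · δd_o)² + (∂f/∂d_i · δd_i)²) = √(1.01 + 0.385) = 1.18 cm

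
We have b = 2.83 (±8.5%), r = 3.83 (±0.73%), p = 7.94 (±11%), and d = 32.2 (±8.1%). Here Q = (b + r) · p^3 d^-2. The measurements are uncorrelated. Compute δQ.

1.19

Let u = b + r = 6.66. δu = √(δb² + δr²) = √(0.0579 + 0.000782) = 0.242, so δu/u = 0.0364.
Q is then a monomial in u, p, d:
δQ/Q = √((δu/u)² + (3·δp/p)² + (-2·δd/d)²) = √(0.00132 + 0.109 + 0.0262) = 0.369
Q = 3.22, so δQ = 0.369 × 3.22 = 1.19.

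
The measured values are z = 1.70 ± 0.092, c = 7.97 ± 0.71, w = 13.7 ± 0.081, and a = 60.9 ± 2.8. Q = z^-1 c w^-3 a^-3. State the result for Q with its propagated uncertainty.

(8.07 ± 1.40) × 10^-9

Relative error in a monomial: (δQ/Q)² = Σ (nᵢ · δxᵢ/xᵢ)².
  (-1·δz/z)² = (-1×0.0541)² = 0.00293;  (1·δc/c)² = (1×0.0891)² = 0.00794;  (-3·δw/w)² = (-3×0.00591)² = 0.000315;  (-3·δa/a)² = (-3×0.0460)² = 0.0190
δQ/Q = √(0.0302) = 0.174
Q = 8.07e-09, so δQ = 0.174 × 8.07e-09 = 1.4e-09.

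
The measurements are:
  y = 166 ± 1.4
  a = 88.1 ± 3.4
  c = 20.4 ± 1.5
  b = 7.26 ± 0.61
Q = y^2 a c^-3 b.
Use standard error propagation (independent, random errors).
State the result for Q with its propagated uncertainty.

2080 ± 498

Relative error in a monomial: (δQ/Q)² = Σ (nᵢ · δxᵢ/xᵢ)².
  (2·δy/y)² = (2×0.00843)² = 0.000285;  (1·δa/a)² = (1×0.0386)² = 0.00149;  (-3·δc/c)² = (-3×0.0735)² = 0.0487;  (1·δb/b)² = (1×0.0840)² = 0.00706
δQ/Q = √(0.0575) = 0.240
Q = 2080, so δQ = 0.240 × 2080 = 498.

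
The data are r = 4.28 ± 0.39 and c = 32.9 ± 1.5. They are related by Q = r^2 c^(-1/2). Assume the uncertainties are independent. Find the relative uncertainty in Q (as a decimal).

0.184

Q is a product of powers, so relative uncertainties combine in quadrature:
  (2·δr/r)² = (2×0.0911)² = 0.0332;  (−½·δc/c)² = (-0.5×0.0456)² = 0.000520
δQ/Q = √(0.0337) = 0.184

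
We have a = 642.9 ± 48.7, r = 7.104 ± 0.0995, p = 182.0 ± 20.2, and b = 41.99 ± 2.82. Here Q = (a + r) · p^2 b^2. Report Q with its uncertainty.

Let u = a + r = 650.0. δu = √(δa² + δr²) = √(2370 + 0.00990) = 48.7, so δu/u = 0.0749.
Q is then a monomial in u, p, b:
δQ/Q = √((δu/u)² + (2·δp/p)² + (2·δb/b)²) = √(0.00561 + 0.0493 + 0.0180) = 0.270
Q = 3.796e+10, so δQ = 0.270 × 3.796e+10 = 1.03e+10.

(3.796 ± 1.03) × 10^10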